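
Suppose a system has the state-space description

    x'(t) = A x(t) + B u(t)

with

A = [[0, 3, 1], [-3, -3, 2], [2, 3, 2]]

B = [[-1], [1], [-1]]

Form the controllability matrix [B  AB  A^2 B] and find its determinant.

27

AB = [[2], [-2], [-1]]
A^2B = [[-7], [-2], [-4]]
Controllability matrix C = [B  AB  A^2B] = [[-1, 2, -7], [1, -2, -2], [-1, -1, -4]]
Expanding along the first row, det(C) = (-1)·((-2)·(-4) - (-2)·(-1)) - 2·(1·(-4) - (-2)·(-1)) + (-7)·(1·(-1) - (-2)·(-1)) = (-1)·6 - 2·(-6) + (-7)·(-3) = 27
Since det(C) ≠ 0, rank(C) = 3 and the system is completely controllable.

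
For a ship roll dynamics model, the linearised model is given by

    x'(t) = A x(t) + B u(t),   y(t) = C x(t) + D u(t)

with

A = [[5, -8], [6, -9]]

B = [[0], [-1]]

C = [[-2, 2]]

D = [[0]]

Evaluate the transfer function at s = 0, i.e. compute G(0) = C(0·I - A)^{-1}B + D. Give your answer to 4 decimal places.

-2.0000

G(0) = C(-A)^{-1}B + D = -C A^{-1} B + D.
det A = 3, so A^{-1} = (1/3)·adj(A) = [[-3, 8/3], [-2, 5/3]]
A^{-1} B = [-8/3, -5/3]^T
C A^{-1} B = 2
G(0) = D - C A^{-1} B = 0 - (2) = -2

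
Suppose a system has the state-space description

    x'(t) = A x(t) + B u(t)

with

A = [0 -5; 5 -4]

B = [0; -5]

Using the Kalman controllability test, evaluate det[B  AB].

AB = [[25], [20]]
Controllability matrix C = [B  AB] = [[0, 25], [-5, 20]]
det(C) = 0·20 - 25·(-5) = 0 - (-125) = 125
Since det(C) ≠ 0, rank(C) = 2 and the system is completely controllable.

125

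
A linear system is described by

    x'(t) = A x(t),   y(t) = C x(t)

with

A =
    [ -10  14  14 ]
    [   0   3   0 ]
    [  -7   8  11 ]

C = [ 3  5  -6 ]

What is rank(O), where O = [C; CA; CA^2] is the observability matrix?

2

CA = [[12, 9, -24]]
CA^2 = [[48, 3, -96]]
Observability matrix O = [C; CA; CA^2] = [[3, 5, -6], [12, 9, -24], [48, 3, -96]]
The columns c1, c2, c3 of O are linearly dependent: 2·c1 + c3 = 0 (check each entry), so rank(O) ≤ 2.
The 2×2 minor from rows 1, 2, columns 1, 2 is 3·9 - 5·12 = 27 - 60 = -33 ≠ 0, so rank(O) = 2.
rank(O) = 2 < n = 3, so the pair (A, C) is not completely observable.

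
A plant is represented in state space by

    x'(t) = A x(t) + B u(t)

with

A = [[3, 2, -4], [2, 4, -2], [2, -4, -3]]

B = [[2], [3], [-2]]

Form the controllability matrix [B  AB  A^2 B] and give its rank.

AB = [[20], [20], [-2]]
A^2B = [[108], [124], [-34]]
Controllability matrix C = [B  AB  A^2B] = [[2, 20, 108], [3, 20, 124], [-2, -2, -34]]
det(C) = 2·(20·(-34) - 124·(-2)) - 20·(3·(-34) - 124·(-2)) + 108·(3·(-2) - 20·(-2)) = 2·(-432) - 20·146 + 108·34 = -112 ≠ 0, so rank(C) = 3.
rank(C) = 3 = n, so the pair (A, B) is completely controllable.

3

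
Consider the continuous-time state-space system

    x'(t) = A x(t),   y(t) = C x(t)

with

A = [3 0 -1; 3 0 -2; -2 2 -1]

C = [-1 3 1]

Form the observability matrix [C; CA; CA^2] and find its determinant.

CA = [[4, 2, -6]]
CA^2 = [[30, -12, -2]]
Observability matrix O = [C; CA; CA^2] = [[-1, 3, 1], [4, 2, -6], [30, -12, -2]]
Expanding along the first row, det(O) = (-1)·(2·(-2) - (-6)·(-12)) - 3·(4·(-2) - (-6)·30) + 1·(4·(-12) - 2·30) = (-1)·(-76) - 3·172 + 1·(-108) = -548
Since det(O) ≠ 0, rank(O) = 3 and the system is completely observable.

-548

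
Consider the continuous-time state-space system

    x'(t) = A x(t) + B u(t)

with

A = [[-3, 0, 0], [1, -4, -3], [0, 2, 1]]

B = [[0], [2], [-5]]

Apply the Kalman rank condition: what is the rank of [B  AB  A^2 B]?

2

AB = [[0], [7], [-1]]
A^2B = [[0], [-25], [13]]
Controllability matrix C = [B  AB  A^2B] = [[0, 0, 0], [2, 7, -25], [-5, -1, 13]]
Row 1 of C is identically zero, so rank(C) ≤ 2.
The 2×2 minor from rows 2, 3, columns 1, 2 is 2·(-1) - 7·(-5) = -2 - (-35) = 33 ≠ 0, so rank(C) = 2.
rank(C) = 2 < n = 3, so the pair (A, B) is not completely controllable.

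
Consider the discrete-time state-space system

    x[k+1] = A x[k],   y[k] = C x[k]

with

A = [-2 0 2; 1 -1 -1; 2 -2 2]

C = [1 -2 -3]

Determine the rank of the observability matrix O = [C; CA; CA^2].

3

CA = [[-10, 8, -2]]
CA^2 = [[24, -4, -32]]
Observability matrix O = [C; CA; CA^2] = [[1, -2, -3], [-10, 8, -2], [24, -4, -32]]
det(O) = 1·(8·(-32) - (-2)·(-4)) - (-2)·((-10)·(-32) - (-2)·24) + (-3)·((-10)·(-4) - 8·24) = 1·(-264) - (-2)·368 + (-3)·(-152) = 928 ≠ 0, so rank(O) = 3.
rank(O) = 3 = n, so the pair (A, C) is completely observable.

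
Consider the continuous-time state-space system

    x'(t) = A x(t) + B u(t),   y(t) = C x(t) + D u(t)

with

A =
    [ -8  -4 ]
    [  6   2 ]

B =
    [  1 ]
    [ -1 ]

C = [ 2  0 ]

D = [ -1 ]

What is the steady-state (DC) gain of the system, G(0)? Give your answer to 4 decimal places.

-0.5000

G(0) = C(-A)^{-1}B + D = -C A^{-1} B + D.
det A = 8, so A^{-1} = (1/8)·adj(A) = [[1/4, 1/2], [-3/4, -1]]
A^{-1} B = [-1/4, 1/4]^T
C A^{-1} B = -1/2
G(0) = D - C A^{-1} B = -1 - (-1/2) = -1/2 ≈ -0.5000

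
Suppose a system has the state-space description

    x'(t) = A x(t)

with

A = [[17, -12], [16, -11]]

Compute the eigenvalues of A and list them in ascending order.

1, 5

det(sI - A) = s^2 - (tr A)s + det A, with tr A = 17 + (-11) = 6 and det A = 17·(-11) - (-12)·16 = -187 - (-192) = 5.
So p(s) = det(sI - A) = s^2 - 6s + 5.
Factor s^2 - 6s + 5: two numbers with sum 6 and product 5 are 5 and 1, so s^2 - 6s + 5 = (s - 5)(s - 1).
Hence p(s) = (s - 5) (s - 1), with roots 1, 5.
At least one eigenvalue has non-negative real part, so the system is not asymptotically stable.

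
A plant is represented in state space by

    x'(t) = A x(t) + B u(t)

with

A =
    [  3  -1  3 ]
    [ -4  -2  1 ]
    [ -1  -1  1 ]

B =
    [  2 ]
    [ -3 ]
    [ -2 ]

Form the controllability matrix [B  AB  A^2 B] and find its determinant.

AB = [[3], [-4], [-1]]
A^2B = [[10], [-5], [0]]
Controllability matrix C = [B  AB  A^2B] = [[2, 3, 10], [-3, -4, -5], [-2, -1, 0]]
Expanding along the first row, det(C) = 2·((-4)·0 - (-5)·(-1)) - 3·((-3)·0 - (-5)·(-2)) + 10·((-3)·(-1) - (-4)·(-2)) = 2·(-5) - 3·(-10) + 10·(-5) = -30
Since det(C) ≠ 0, rank(C) = 3 and the system is completely controllable.

-30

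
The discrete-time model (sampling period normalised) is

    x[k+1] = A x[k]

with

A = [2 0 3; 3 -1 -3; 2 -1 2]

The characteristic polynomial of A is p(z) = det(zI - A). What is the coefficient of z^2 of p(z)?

-3

Expand det(zI - A) for the 3×3 matrix.
p(z) = z^3 - 3z^2 - 9z + 13.
(Check: constant term = det(-A) = (-1)^3 det A = 13; coefficient of z^2 = -tr A = -3.)
The coefficient of z^2 is -3.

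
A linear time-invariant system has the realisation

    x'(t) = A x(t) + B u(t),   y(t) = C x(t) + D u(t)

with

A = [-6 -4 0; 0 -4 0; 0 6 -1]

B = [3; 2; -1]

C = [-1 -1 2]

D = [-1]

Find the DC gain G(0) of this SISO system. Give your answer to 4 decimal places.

G(0) = C(-A)^{-1}B + D = -C A^{-1} B + D.
det A = -24, so A^{-1} = (1/-24)·adj(A) = [[-1/6, 1/6, 0], [0, -1/4, 0], [0, -3/2, -1]]
A^{-1} B = [-1/6, -1/2, -2]^T
C A^{-1} B = -10/3
G(0) = D - C A^{-1} B = -1 - (-10/3) = 7/3 ≈ 2.3333

2.3333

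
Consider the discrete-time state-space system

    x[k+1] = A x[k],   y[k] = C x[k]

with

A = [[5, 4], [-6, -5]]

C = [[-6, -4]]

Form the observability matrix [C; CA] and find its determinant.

0

CA = [[-6, -4]]
Observability matrix O = [C; CA] = [[-6, -4], [-6, -4]]
det(O) = (-6)·(-4) - (-4)·(-6) = 24 - 24 = 0
Since det(O) = 0, rank(O) < 2 and the system is not completely observable.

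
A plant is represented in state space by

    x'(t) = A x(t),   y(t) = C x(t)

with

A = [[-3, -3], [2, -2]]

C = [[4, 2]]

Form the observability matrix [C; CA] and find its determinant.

CA = [[-8, -16]]
Observability matrix O = [C; CA] = [[4, 2], [-8, -16]]
det(O) = 4·(-16) - 2·(-8) = -64 - (-16) = -48
Since det(O) ≠ 0, rank(O) = 2 and the system is completely observable.

-48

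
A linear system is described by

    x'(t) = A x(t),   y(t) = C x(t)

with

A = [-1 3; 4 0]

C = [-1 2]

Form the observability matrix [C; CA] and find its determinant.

CA = [[9, -3]]
Observability matrix O = [C; CA] = [[-1, 2], [9, -3]]
det(O) = (-1)·(-3) - 2·9 = 3 - 18 = -15
Since det(O) ≠ 0, rank(O) = 2 and the system is completely observable.

-15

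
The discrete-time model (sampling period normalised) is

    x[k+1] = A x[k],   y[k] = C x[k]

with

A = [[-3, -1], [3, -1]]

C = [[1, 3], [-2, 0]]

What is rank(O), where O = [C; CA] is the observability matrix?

2

CA = [[6, -4], [6, 2]]
Observability matrix O = [C; CA] = [[1, 3], [-2, 0], [6, -4], [6, 2]]
Take the 2×2 submatrix of O formed by rows 1, 2: [[1, 3], [-2, 0]]. Its determinant is 1·0 - 3·(-2) = 0 - (-6) = 6 ≠ 0.
So rank(O) ≥ 2; since O has 2 columns, rank(O) = 2.
rank(O) = 2 = n, so the pair (A, C) is completely observable.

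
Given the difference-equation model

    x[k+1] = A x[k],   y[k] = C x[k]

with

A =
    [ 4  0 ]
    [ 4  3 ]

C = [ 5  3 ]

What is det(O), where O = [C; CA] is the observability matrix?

CA = [[32, 9]]
Observability matrix O = [C; CA] = [[5, 3], [32, 9]]
det(O) = 5·9 - 3·32 = 45 - 96 = -51
Since det(O) ≠ 0, rank(O) = 2 and the system is completely observable.

-51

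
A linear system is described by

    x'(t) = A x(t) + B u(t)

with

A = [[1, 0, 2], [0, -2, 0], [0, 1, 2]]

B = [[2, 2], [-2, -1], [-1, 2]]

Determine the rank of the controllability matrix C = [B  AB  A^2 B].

AB = [[0, 6], [4, 2], [-4, 3]]
A^2B = [[-8, 12], [-8, -4], [-4, 8]]
Controllability matrix C = [B  AB  A^2B] = [[2, 2, 0, 6, -8, 12], [-2, -1, 4, 2, -8, -4], [-1, 2, -4, 3, -4, 8]]
Take the 3×3 submatrix of C formed by columns 1, 2, 3: [[2, 2, 0], [-2, -1, 4], [-1, 2, -4]]. Its determinant is 2·((-1)·(-4) - 4·2) - 2·((-2)·(-4) - 4·(-1)) + 0·((-2)·2 - (-1)·(-1)) = 2·(-4) - 2·12 + 0·(-5) = -32 ≠ 0.
So rank(C) ≥ 3; since C has 3 rows, rank(C) = 3.
rank(C) = 3 = n, so the pair (A, B) is completely controllable.

3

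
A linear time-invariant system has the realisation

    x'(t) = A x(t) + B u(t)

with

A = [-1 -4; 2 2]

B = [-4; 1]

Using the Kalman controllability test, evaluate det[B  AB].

AB = [[0], [-6]]
Controllability matrix C = [B  AB] = [[-4, 0], [1, -6]]
det(C) = (-4)·(-6) - 0·1 = 24 - 0 = 24
Since det(C) ≠ 0, rank(C) = 2 and the system is completely controllable.

24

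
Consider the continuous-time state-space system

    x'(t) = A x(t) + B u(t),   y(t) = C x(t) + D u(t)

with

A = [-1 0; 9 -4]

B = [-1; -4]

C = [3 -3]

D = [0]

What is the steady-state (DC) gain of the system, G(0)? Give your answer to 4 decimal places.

G(0) = C(-A)^{-1}B + D = -C A^{-1} B + D.
det A = 4, so A^{-1} = (1/4)·adj(A) = [[-1, 0], [-9/4, -1/4]]
A^{-1} B = [1, 13/4]^T
C A^{-1} B = -27/4
G(0) = D - C A^{-1} B = 0 - (-27/4) = 27/4 ≈ 6.7500

6.7500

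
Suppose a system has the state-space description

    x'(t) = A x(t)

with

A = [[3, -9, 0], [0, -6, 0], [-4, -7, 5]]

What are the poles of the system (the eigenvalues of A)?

-6, 3, 5

det(sI - A) = s^3 - (tr A)s^2 + (M11 + M22 + M33)s - det A, where Mii is the 2×2 principal minor of A obtained by deleting row i and column i.
tr A = 3 + (-6) + 5 = 2; M11 = (-6)·5 - 0·(-7) = -30 - 0 = -30; M22 = 3·5 - 0·(-4) = 15 - 0 = 15; M33 = 3·(-6) - (-9)·0 = -18 - 0 = -18; sum of minors = -33.
det A = 3·((-6)·5 - 0·(-7)) - (-9)·(0·5 - 0·(-4)) + 0·(0·(-7) - (-6)·(-4)) = 3·(-30) - (-9)·0 + 0·(-24) = -90.
So p(s) = det(sI - A) = s^3 - 2s^2 - 33s + 90.
Rational-root test: any integer root divides 90. Testing small divisors, s = 3 works: p(3) = 27 + (-18) + (-99) + 90 = 0, so (s - 3) is a factor.
Dividing, p(s) = (s - 3)(s^2 + s - 30).
Factor s^2 + s - 30: two numbers with sum -1 and product -30 are 5 and -6, so s^2 + s - 30 = (s - 5)(s + 6).
Hence p(s) = (s - 5) (s - 3) (s + 6), with roots -6, 3, 5.
At least one eigenvalue has non-negative real part, so the system is not asymptotically stable.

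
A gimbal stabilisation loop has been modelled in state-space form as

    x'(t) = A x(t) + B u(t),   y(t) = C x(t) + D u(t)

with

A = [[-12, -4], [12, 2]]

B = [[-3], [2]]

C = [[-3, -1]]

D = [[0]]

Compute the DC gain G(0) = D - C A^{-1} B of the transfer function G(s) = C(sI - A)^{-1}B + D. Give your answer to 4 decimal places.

G(0) = C(-A)^{-1}B + D = -C A^{-1} B + D.
det A = 24, so A^{-1} = (1/24)·adj(A) = [[1/12, 1/6], [-1/2, -1/2]]
A^{-1} B = [1/12, 1/2]^T
C A^{-1} B = -3/4
G(0) = D - C A^{-1} B = 0 - (-3/4) = 3/4 ≈ 0.7500

0.7500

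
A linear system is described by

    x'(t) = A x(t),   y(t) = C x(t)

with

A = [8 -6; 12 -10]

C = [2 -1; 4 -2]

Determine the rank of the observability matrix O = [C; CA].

1

CA = [[4, -2], [8, -4]]
Observability matrix O = [C; CA] = [[2, -1], [4, -2], [4, -2], [8, -4]]
Every row of O is a scalar multiple of row 1 = [2, -1] (multipliers 1, 2, 2, 4), so the rows span a one-dimensional space.
O ≠ 0, hence rank(O) = 1.
rank(O) = 1 < n = 2, so the pair (A, C) is not completely observable.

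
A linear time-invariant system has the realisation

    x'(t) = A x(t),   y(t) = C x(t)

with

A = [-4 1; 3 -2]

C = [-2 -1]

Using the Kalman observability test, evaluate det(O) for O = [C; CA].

5

CA = [[5, 0]]
Observability matrix O = [C; CA] = [[-2, -1], [5, 0]]
det(O) = (-2)·0 - (-1)·5 = 0 - (-5) = 5
Since det(O) ≠ 0, rank(O) = 2 and the system is completely observable.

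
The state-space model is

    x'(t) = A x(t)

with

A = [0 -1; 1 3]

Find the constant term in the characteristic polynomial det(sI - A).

For a 2×2 matrix, det(sI - A) = s^2 - (tr A)s + det A.
tr A = 3, det A = 1.
So p(s) = s^2 - 3s + 1.
The constant term is 1.

1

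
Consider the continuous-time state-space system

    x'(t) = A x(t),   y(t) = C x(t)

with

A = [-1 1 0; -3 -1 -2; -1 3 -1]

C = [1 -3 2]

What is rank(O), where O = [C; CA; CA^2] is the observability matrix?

3

CA = [[6, 10, 4]]
CA^2 = [[-40, 8, -24]]
Observability matrix O = [C; CA; CA^2] = [[1, -3, 2], [6, 10, 4], [-40, 8, -24]]
det(O) = 1·(10·(-24) - 4·8) - (-3)·(6·(-24) - 4·(-40)) + 2·(6·8 - 10·(-40)) = 1·(-272) - (-3)·16 + 2·448 = 672 ≠ 0, so rank(O) = 3.
rank(O) = 3 = n, so the pair (A, C) is completely observable.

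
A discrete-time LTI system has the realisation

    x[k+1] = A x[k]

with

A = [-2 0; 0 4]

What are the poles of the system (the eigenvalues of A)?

-2, 4

det(zI - A) = z^2 - (tr A)z + det A, with tr A = (-2) + 4 = 2 and det A = (-2)·4 - 0·0 = -8 - 0 = -8.
So p(z) = det(zI - A) = z^2 - 2z - 8.
Factor z^2 - 2z - 8: two numbers with sum 2 and product -8 are 4 and -2, so z^2 - 2z - 8 = (z - 4)(z + 2).
Hence p(z) = (z - 4) (z + 2), with roots -2, 4.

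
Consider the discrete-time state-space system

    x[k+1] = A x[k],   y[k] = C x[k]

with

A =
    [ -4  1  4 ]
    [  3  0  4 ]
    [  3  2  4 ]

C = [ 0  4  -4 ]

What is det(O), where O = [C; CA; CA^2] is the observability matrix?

768

CA = [[0, -8, 0]]
CA^2 = [[-24, 0, -32]]
Observability matrix O = [C; CA; CA^2] = [[0, 4, -4], [0, -8, 0], [-24, 0, -32]]
Expanding along the first row, det(O) = 0·((-8)·(-32) - 0·0) - 4·(0·(-32) - 0·(-24)) + (-4)·(0·0 - (-8)·(-24)) = 0·256 - 4·0 + (-4)·(-192) = 768
Since det(O) ≠ 0, rank(O) = 3 and the system is completely observable.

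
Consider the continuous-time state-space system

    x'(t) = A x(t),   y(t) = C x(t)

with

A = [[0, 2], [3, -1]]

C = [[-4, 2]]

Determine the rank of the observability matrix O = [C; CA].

2

CA = [[6, -10]]
Observability matrix O = [C; CA] = [[-4, 2], [6, -10]]
det(O) = (-4)·(-10) - 2·6 = 40 - 12 = 28 ≠ 0, so rank(O) = 2.
rank(O) = 2 = n, so the pair (A, C) is completely observable.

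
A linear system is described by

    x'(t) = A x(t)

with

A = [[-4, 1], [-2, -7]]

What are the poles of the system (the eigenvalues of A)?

det(sI - A) = s^2 - (tr A)s + det A, with tr A = (-4) + (-7) = -11 and det A = (-4)·(-7) - 1·(-2) = 28 - (-2) = 30.
So p(s) = det(sI - A) = s^2 + 11s + 30.
Factor s^2 + 11s + 30: two numbers with sum -11 and product 30 are -5 and -6, so s^2 + 11s + 30 = (s + 5)(s + 6).
Hence p(s) = (s + 5) (s + 6), with roots -6, -5.
All eigenvalues have negative real part, so the system is asymptotically stable.

-6, -5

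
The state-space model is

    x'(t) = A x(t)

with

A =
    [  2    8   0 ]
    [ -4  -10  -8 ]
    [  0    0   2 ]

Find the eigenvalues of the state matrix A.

det(sI - A) = s^3 - (tr A)s^2 + (M11 + M22 + M33)s - det A, where Mii is the 2×2 principal minor of A obtained by deleting row i and column i.
tr A = 2 + (-10) + 2 = -6; M11 = (-10)·2 - (-8)·0 = -20 - 0 = -20; M22 = 2·2 - 0·0 = 4 - 0 = 4; M33 = 2·(-10) - 8·(-4) = -20 - (-32) = 12; sum of minors = -4.
det A = 2·((-10)·2 - (-8)·0) - 8·((-4)·2 - (-8)·0) + 0·((-4)·0 - (-10)·0) = 2·(-20) - 8·(-8) + 0·0 = 24.
So p(s) = det(sI - A) = s^3 + 6s^2 - 4s - 24.
Rational-root test: any integer root divides -24. Testing small divisors, s = -2 works: p(-2) = -8 + 24 + 8 + (-24) = 0, so (s + 2) is a factor.
Dividing, p(s) = (s + 2)(s^2 + 4s - 12).
Factor s^2 + 4s - 12: two numbers with sum -4 and product -12 are 2 and -6, so s^2 + 4s - 12 = (s - 2)(s + 6).
Hence p(s) = (s - 2) (s + 2) (s + 6), with roots -6, -2, 2.
At least one eigenvalue has non-negative real part, so the system is not asymptotically stable.

-6, -2, 2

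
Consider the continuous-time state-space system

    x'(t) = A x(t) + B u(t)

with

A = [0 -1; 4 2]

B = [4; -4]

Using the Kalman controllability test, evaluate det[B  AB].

48

AB = [[4], [8]]
Controllability matrix C = [B  AB] = [[4, 4], [-4, 8]]
det(C) = 4·8 - 4·(-4) = 32 - (-16) = 48
Since det(C) ≠ 0, rank(C) = 2 and the system is completely controllable.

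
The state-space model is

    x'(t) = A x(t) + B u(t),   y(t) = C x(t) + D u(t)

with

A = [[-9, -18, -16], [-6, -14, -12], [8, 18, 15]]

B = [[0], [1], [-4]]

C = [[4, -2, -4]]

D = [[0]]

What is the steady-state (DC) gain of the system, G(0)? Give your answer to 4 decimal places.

19.0000

G(0) = C(-A)^{-1}B + D = -C A^{-1} B + D.
det A = -10, so A^{-1} = (1/-10)·adj(A) = [[-3/5, 9/5, 4/5], [3/5, 7/10, 6/5], [-2/5, -9/5, -9/5]]
A^{-1} B = [-7/5, -41/10, 27/5]^T
C A^{-1} B = -19
G(0) = D - C A^{-1} B = 0 - (-19) = 19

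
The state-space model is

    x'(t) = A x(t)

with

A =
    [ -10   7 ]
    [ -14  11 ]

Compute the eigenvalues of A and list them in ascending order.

det(sI - A) = s^2 - (tr A)s + det A, with tr A = (-10) + 11 = 1 and det A = (-10)·11 - 7·(-14) = -110 - (-98) = -12.
So p(s) = det(sI - A) = s^2 - s - 12.
Factor s^2 - s - 12: two numbers with sum 1 and product -12 are 4 and -3, so s^2 - s - 12 = (s - 4)(s + 3).
Hence p(s) = (s - 4) (s + 3), with roots -3, 4.
At least one eigenvalue has non-negative real part, so the system is not asymptotically stable.

-3, 4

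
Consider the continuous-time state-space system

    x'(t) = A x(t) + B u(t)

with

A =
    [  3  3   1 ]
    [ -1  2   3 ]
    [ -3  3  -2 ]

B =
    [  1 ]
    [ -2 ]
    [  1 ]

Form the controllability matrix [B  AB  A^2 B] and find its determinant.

AB = [[-2], [-2], [-11]]
A^2B = [[-23], [-35], [22]]
Controllability matrix C = [B  AB  A^2B] = [[1, -2, -23], [-2, -2, -35], [1, -11, 22]]
Expanding along the first row, det(C) = 1·((-2)·22 - (-35)·(-11)) - (-2)·((-2)·22 - (-35)·1) + (-23)·((-2)·(-11) - (-2)·1) = 1·(-429) - (-2)·(-9) + (-23)·24 = -999
Since det(C) ≠ 0, rank(C) = 3 and the system is completely controllable.

-999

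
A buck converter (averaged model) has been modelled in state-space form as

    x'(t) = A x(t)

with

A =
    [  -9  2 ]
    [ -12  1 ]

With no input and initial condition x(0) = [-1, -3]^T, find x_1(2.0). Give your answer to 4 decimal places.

det(sI - A) = s^2 - (tr A)s + det A, with tr A = (-9) + 1 = -8 and det A = (-9)·1 - 2·(-12) = -9 - (-24) = 15.
So p(s) = det(sI - A) = s^2 + 8s + 15.
Factor s^2 + 8s + 15: two numbers with sum -8 and product 15 are -3 and -5, so s^2 + 8s + 15 = (s + 3)(s + 5).
Hence p(s) = (s + 3) (s + 5), with roots -5, -3.
The eigenvalues -5, -3 are distinct and real, so A is diagonalisable and x(t) = e^{At} x(0) = V diag(e^{λ_i t}) V^{-1} x(0), where the columns of V are the eigenvectors.
λ = -5: A - (-5)I = [[-4, 2], [-12, 6]]. Row 1 gives (-4)·v1 + 2·v2 = 0, so take v_1 = [-1, -2]^T.
λ = -3: A - (-3)I = [[-6, 2], [-12, 4]]. Row 1 gives (-6)·v1 + 2·v2 = 0, so take v_2 = [-1, -3]^T.
V = [v_1 v_2] = [[-1, -1], [-2, -3]] has det V = 1, so V^{-1} = adj(V)/det V = [[-3, 1], [2, -1]].
Modal coordinates z(0) = V^{-1} x(0): (-3)·(-1) + 1·(-3) = 0; 2·(-1) + (-1)·(-3) = 1; so z(0) = [0, 1]^T.
x_1(t) = Σ_i (v_i)_1 · z_i(0) · e^{λ_i t} (row 1 of V times the modal terms).
x_1(2.0) = (-1)·0·e^{-5·2.0} + (-1)·1·e^{-3·2.0} = 0·0.000045 + (-1)·0.002479 = -0.0025.

-0.0025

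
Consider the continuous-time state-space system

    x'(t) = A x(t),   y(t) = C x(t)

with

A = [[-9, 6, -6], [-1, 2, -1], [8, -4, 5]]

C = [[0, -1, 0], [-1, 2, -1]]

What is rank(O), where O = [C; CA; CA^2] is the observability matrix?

CA = [[1, -2, 1], [-1, 2, -1]]
CA^2 = [[1, -2, 1], [-1, 2, -1]]
Observability matrix O = [C; CA; CA^2] = [[0, -1, 0], [-1, 2, -1], [1, -2, 1], [-1, 2, -1], [1, -2, 1], [-1, 2, -1]]
The columns c1, c2, c3 of O are linearly dependent: -c1 + c3 = 0 (check each entry), so rank(O) ≤ 2.
The 2×2 minor from rows 1, 2, columns 1, 2 is 0·2 - (-1)·(-1) = 0 - 1 = -1 ≠ 0, so rank(O) = 2.
rank(O) = 2 < n = 3, so the pair (A, C) is not completely observable.

2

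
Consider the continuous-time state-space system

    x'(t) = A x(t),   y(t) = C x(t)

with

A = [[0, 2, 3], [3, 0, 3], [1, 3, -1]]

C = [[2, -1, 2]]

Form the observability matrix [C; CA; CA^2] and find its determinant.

-161

CA = [[-1, 10, 1]]
CA^2 = [[31, 1, 26]]
Observability matrix O = [C; CA; CA^2] = [[2, -1, 2], [-1, 10, 1], [31, 1, 26]]
Expanding along the first row, det(O) = 2·(10·26 - 1·1) - (-1)·((-1)·26 - 1·31) + 2·((-1)·1 - 10·31) = 2·259 - (-1)·(-57) + 2·(-311) = -161
Since det(O) ≠ 0, rank(O) = 3 and the system is completely observable.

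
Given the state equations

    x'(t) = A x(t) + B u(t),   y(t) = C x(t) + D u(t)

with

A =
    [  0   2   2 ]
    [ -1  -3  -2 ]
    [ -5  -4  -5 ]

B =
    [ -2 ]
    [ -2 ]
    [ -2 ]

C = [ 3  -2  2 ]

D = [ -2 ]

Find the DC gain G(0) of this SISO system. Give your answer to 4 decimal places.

G(0) = C(-A)^{-1}B + D = -C A^{-1} B + D.
det A = -12, so A^{-1} = (1/-12)·adj(A) = [[-7/12, -1/6, -1/6], [-5/12, -5/6, 1/6], [11/12, 5/6, -1/6]]
A^{-1} B = [11/6, 13/6, -19/6]^T
C A^{-1} B = -31/6
G(0) = D - C A^{-1} B = -2 - (-31/6) = 19/6 ≈ 3.1667

3.1667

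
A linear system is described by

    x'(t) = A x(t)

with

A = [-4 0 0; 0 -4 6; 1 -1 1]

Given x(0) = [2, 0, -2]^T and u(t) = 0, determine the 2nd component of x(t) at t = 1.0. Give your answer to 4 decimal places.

det(sI - A) = s^3 - (tr A)s^2 + (M11 + M22 + M33)s - det A, where Mii is the 2×2 principal minor of A obtained by deleting row i and column i.
tr A = (-4) + (-4) + 1 = -7; M11 = (-4)·1 - 6·(-1) = -4 - (-6) = 2; M22 = (-4)·1 - 0·1 = -4 - 0 = -4; M33 = (-4)·(-4) - 0·0 = 16 - 0 = 16; sum of minors = 14.
det A = (-4)·((-4)·1 - 6·(-1)) - 0·(0·1 - 6·1) + 0·(0·(-1) - (-4)·1) = (-4)·2 - 0·(-6) + 0·4 = -8.
So p(s) = det(sI - A) = s^3 + 7s^2 + 14s + 8.
Rational-root test: any integer root divides 8. Testing small divisors, s = -1 works: p(-1) = -1 + 7 + (-14) + 8 = 0, so (s + 1) is a factor.
Dividing, p(s) = (s + 1)(s^2 + 6s + 8).
Factor s^2 + 6s + 8: two numbers with sum -6 and product 8 are -2 and -4, so s^2 + 6s + 8 = (s + 2)(s + 4).
Hence p(s) = (s + 1) (s + 2) (s + 4), with roots -4, -2, -1.
The eigenvalues -4, -2, -1 are distinct and real, so A is diagonalisable and x(t) = e^{At} x(0) = V diag(e^{λ_i t}) V^{-1} x(0), where the columns of V are the eigenvectors.
λ = -4: A - (-4)I = [[0, 0, 0], [0, 0, 6], [1, -1, 5]]. v must be orthogonal to every row; (row 2) × (row 3) = [6, 6, 0], so take v_1 = [1, 1, 0]^T.
λ = -2: A - (-2)I = [[-2, 0, 0], [0, -2, 6], [1, -1, 3]]. v must be orthogonal to every row; (row 1) × (row 2) = [0, 12, 4], so take v_2 = [0, 3, 1]^T.
λ = -1: A - (-1)I = [[-3, 0, 0], [0, -3, 6], [1, -1, 2]]. v must be orthogonal to every row; (row 1) × (row 2) = [0, 18, 9], so take v_3 = [0, -2, -1]^T.
V = [v_1 v_2 v_3] = [[1, 0, 0], [1, 3, -2], [0, 1, -1]] has det V = -1, so V^{-1} = adj(V)/det V = [[1, 0, 0], [-1, 1, -2], [-1, 1, -3]].
Modal coordinates z(0) = V^{-1} x(0): 1·2 + 0·0 + 0·(-2) = 2; (-1)·2 + 1·0 + (-2)·(-2) = 2; (-1)·2 + 1·0 + (-3)·(-2) = 4; so z(0) = [2, 2, 4]^T.
x_2(t) = Σ_i (v_i)_2 · z_i(0) · e^{λ_i t} (row 2 of V times the modal terms).
x_2(1.0) = 1·2·e^{-4·1.0} + 3·2·e^{-2·1.0} + (-2)·4·e^{-1·1.0} = 2·0.018316 + 6·0.135335 + (-8)·0.367879 = -2.0944.

-2.0944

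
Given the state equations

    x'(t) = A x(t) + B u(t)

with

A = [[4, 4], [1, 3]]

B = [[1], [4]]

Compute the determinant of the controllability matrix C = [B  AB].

-67

AB = [[20], [13]]
Controllability matrix C = [B  AB] = [[1, 20], [4, 13]]
det(C) = 1·13 - 20·4 = 13 - 80 = -67
Since det(C) ≠ 0, rank(C) = 2 and the system is completely controllable.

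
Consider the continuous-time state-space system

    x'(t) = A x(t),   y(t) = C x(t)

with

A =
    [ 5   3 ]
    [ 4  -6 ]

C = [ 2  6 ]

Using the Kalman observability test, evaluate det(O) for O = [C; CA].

CA = [[34, -30]]
Observability matrix O = [C; CA] = [[2, 6], [34, -30]]
det(O) = 2·(-30) - 6·34 = -60 - 204 = -264
Since det(O) ≠ 0, rank(O) = 2 and the system is completely observable.

-264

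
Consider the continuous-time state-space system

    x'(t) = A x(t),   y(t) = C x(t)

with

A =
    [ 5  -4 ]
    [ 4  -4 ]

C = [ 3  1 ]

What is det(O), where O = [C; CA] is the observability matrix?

-67

CA = [[19, -16]]
Observability matrix O = [C; CA] = [[3, 1], [19, -16]]
det(O) = 3·(-16) - 1·19 = -48 - 19 = -67
Since det(O) ≠ 0, rank(O) = 2 and the system is completely observable.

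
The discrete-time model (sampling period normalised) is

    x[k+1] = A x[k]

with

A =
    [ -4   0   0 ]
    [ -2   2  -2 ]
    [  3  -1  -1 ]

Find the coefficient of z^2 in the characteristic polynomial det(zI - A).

3

Expand det(zI - A) for the 3×3 matrix.
p(z) = z^3 + 3z^2 - 8z - 16.
(Check: constant term = det(-A) = (-1)^3 det A = -16; coefficient of z^2 = -tr A = 3.)
The coefficient of z^2 is 3.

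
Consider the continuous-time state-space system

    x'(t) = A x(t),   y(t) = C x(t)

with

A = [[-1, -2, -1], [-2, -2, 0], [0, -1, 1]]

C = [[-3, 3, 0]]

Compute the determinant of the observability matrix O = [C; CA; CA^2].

108

CA = [[-3, 0, 3]]
CA^2 = [[3, 3, 6]]
Observability matrix O = [C; CA; CA^2] = [[-3, 3, 0], [-3, 0, 3], [3, 3, 6]]
Expanding along the first row, det(O) = (-3)·(0·6 - 3·3) - 3·((-3)·6 - 3·3) + 0·((-3)·3 - 0·3) = (-3)·(-9) - 3·(-27) + 0·(-9) = 108
Since det(O) ≠ 0, rank(O) = 3 and the system is completely observable.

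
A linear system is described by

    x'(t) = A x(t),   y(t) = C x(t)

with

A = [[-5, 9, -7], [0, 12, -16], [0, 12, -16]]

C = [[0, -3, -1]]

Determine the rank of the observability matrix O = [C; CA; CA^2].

2

CA = [[0, -48, 64]]
CA^2 = [[0, 192, -256]]
Observability matrix O = [C; CA; CA^2] = [[0, -3, -1], [0, -48, 64], [0, 192, -256]]
Column 1 of O is identically zero, so rank(O) ≤ 2.
The 2×2 minor from rows 1, 2, columns 2, 3 is (-3)·64 - (-1)·(-48) = -192 - 48 = -240 ≠ 0, so rank(O) = 2.
rank(O) = 2 < n = 3, so the pair (A, C) is not completely observable.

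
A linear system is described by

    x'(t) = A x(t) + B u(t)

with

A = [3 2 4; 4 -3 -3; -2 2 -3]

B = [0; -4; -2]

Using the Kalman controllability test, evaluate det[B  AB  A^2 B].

AB = [[-16], [18], [-2]]
A^2B = [[-20], [-112], [74]]
Controllability matrix C = [B  AB  A^2B] = [[0, -16, -20], [-4, 18, -112], [-2, -2, 74]]
Expanding along the first row, det(C) = 0·(18·74 - (-112)·(-2)) - (-16)·((-4)·74 - (-112)·(-2)) + (-20)·((-4)·(-2) - 18·(-2)) = 0·1108 - (-16)·(-520) + (-20)·44 = -9200
Since det(C) ≠ 0, rank(C) = 3 and the system is completely controllable.

-9200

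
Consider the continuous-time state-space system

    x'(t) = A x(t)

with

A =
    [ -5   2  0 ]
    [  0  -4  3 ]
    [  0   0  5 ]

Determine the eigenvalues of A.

-5, -4, 5

det(sI - A) = s^3 - (tr A)s^2 + (M11 + M22 + M33)s - det A, where Mii is the 2×2 principal minor of A obtained by deleting row i and column i.
tr A = (-5) + (-4) + 5 = -4; M11 = (-4)·5 - 3·0 = -20 - 0 = -20; M22 = (-5)·5 - 0·0 = -25 - 0 = -25; M33 = (-5)·(-4) - 2·0 = 20 - 0 = 20; sum of minors = -25.
det A = (-5)·((-4)·5 - 3·0) - 2·(0·5 - 3·0) + 0·(0·0 - (-4)·0) = (-5)·(-20) - 2·0 + 0·0 = 100.
So p(s) = det(sI - A) = s^3 + 4s^2 - 25s - 100.
Rational-root test: any integer root divides -100. Testing small divisors, s = -4 works: p(-4) = -64 + 64 + 100 + (-100) = 0, so (s + 4) is a factor.
Dividing, p(s) = (s + 4)(s^2 - 25).
Factor s^2 - 25: two numbers with sum 0 and product -25 are 5 and -5, so s^2 - 25 = (s - 5)(s + 5).
Hence p(s) = (s - 5) (s + 4) (s + 5), with roots -5, -4, 5.
At least one eigenvalue has non-negative real part, so the system is not asymptotically stable.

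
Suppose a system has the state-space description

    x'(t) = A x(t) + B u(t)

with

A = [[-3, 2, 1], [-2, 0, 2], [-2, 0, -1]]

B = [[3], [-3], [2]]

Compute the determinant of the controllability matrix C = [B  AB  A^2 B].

-794

AB = [[-13], [-2], [-8]]
A^2B = [[27], [10], [34]]
Controllability matrix C = [B  AB  A^2B] = [[3, -13, 27], [-3, -2, 10], [2, -8, 34]]
Expanding along the first row, det(C) = 3·((-2)·34 - 10·(-8)) - (-13)·((-3)·34 - 10·2) + 27·((-3)·(-8) - (-2)·2) = 3·12 - (-13)·(-122) + 27·28 = -794
Since det(C) ≠ 0, rank(C) = 3 and the system is completely controllable.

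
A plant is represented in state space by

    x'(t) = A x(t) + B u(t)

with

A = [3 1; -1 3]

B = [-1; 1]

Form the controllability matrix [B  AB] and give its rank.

AB = [[-2], [4]]
Controllability matrix C = [B  AB] = [[-1, -2], [1, 4]]
det(C) = (-1)·4 - (-2)·1 = -4 - (-2) = -2 ≠ 0, so rank(C) = 2.
rank(C) = 2 = n, so the pair (A, B) is completely controllable.

2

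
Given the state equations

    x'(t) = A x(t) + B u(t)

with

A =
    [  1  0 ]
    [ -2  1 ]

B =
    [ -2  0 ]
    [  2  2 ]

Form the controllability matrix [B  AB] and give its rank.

AB = [[-2, 0], [6, 2]]
Controllability matrix C = [B  AB] = [[-2, 0, -2, 0], [2, 2, 6, 2]]
Take the 2×2 submatrix of C formed by columns 1, 2: [[-2, 0], [2, 2]]. Its determinant is (-2)·2 - 0·2 = -4 - 0 = -4 ≠ 0.
So rank(C) ≥ 2; since C has 2 rows, rank(C) = 2.
rank(C) = 2 = n, so the pair (A, B) is completely controllable.

2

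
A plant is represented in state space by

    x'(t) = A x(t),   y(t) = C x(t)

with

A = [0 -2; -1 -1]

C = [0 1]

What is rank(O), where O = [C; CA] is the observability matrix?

CA = [[-1, -1]]
Observability matrix O = [C; CA] = [[0, 1], [-1, -1]]
det(O) = 0·(-1) - 1·(-1) = 0 - (-1) = 1 ≠ 0, so rank(O) = 2.
rank(O) = 2 = n, so the pair (A, C) is completely observable.

2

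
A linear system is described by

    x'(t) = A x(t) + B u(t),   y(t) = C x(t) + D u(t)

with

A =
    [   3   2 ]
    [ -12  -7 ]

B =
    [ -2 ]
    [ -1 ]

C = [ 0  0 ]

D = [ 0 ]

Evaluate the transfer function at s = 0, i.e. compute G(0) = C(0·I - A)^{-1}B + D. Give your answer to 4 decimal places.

0.0000

G(0) = C(-A)^{-1}B + D = -C A^{-1} B + D.
det A = 3, so A^{-1} = (1/3)·adj(A) = [[-7/3, -2/3], [4, 1]]
A^{-1} B = [16/3, -9]^T
C A^{-1} B = 0
G(0) = D - C A^{-1} B = 0 - (0) = 0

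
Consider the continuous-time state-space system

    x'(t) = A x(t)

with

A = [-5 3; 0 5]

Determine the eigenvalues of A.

det(sI - A) = s^2 - (tr A)s + det A, with tr A = (-5) + 5 = 0 and det A = (-5)·5 - 3·0 = -25 - 0 = -25.
So p(s) = det(sI - A) = s^2 - 25.
Factor s^2 - 25: two numbers with sum 0 and product -25 are 5 and -5, so s^2 - 25 = (s - 5)(s + 5).
Hence p(s) = (s - 5) (s + 5), with roots -5, 5.
At least one eigenvalue has non-negative real part, so the system is not asymptotically stable.

-5, 5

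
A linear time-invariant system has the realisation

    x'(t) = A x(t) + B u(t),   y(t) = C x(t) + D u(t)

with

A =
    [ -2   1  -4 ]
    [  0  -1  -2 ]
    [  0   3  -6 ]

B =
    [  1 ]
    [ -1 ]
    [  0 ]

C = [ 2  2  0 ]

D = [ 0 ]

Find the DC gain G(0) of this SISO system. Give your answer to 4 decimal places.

G(0) = C(-A)^{-1}B + D = -C A^{-1} B + D.
det A = -24, so A^{-1} = (1/-24)·adj(A) = [[-1/2, 1/4, 1/4], [0, -1/2, 1/6], [0, -1/4, -1/12]]
A^{-1} B = [-3/4, 1/2, 1/4]^T
C A^{-1} B = -1/2
G(0) = D - C A^{-1} B = 0 - (-1/2) = 1/2 ≈ 0.5000

0.5000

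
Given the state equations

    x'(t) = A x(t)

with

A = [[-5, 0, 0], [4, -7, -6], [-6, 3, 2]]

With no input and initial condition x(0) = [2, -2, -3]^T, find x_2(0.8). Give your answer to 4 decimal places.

det(sI - A) = s^3 - (tr A)s^2 + (M11 + M22 + M33)s - det A, where Mii is the 2×2 principal minor of A obtained by deleting row i and column i.
tr A = (-5) + (-7) + 2 = -10; M11 = (-7)·2 - (-6)·3 = -14 - (-18) = 4; M22 = (-5)·2 - 0·(-6) = -10 - 0 = -10; M33 = (-5)·(-7) - 0·4 = 35 - 0 = 35; sum of minors = 29.
det A = (-5)·((-7)·2 - (-6)·3) - 0·(4·2 - (-6)·(-6)) + 0·(4·3 - (-7)·(-6)) = (-5)·4 - 0·(-28) + 0·(-30) = -20.
So p(s) = det(sI - A) = s^3 + 10s^2 + 29s + 20.
Rational-root test: any integer root divides 20. Testing small divisors, s = -1 works: p(-1) = -1 + 10 + (-29) + 20 = 0, so (s + 1) is a factor.
Dividing, p(s) = (s + 1)(s^2 + 9s + 20).
Factor s^2 + 9s + 20: two numbers with sum -9 and product 20 are -4 and -5, so s^2 + 9s + 20 = (s + 4)(s + 5).
Hence p(s) = (s + 1) (s + 4) (s + 5), with roots -5, -4, -1.
The eigenvalues -5, -4, -1 are distinct and real, so A is diagonalisable and x(t) = e^{At} x(0) = V diag(e^{λ_i t}) V^{-1} x(0), where the columns of V are the eigenvectors.
λ = -5: A - (-5)I = [[0, 0, 0], [4, -2, -6], [-6, 3, 7]]. v must be orthogonal to every row; (row 2) × (row 3) = [4, 8, 0], so take v_1 = [1, 2, 0]^T.
λ = -4: A - (-4)I = [[-1, 0, 0], [4, -3, -6], [-6, 3, 6]]. v must be orthogonal to every row; (row 1) × (row 2) = [0, -6, 3], so take v_2 = [0, 2, -1]^T.
λ = -1: A - (-1)I = [[-4, 0, 0], [4, -6, -6], [-6, 3, 3]]. v must be orthogonal to every row; (row 1) × (row 2) = [0, -24, 24], so take v_3 = [0, -1, 1]^T.
V = [v_1 v_2 v_3] = [[1, 0, 0], [2, 2, -1], [0, -1, 1]] has det V = 1, so V^{-1} = adj(V)/det V = [[1, 0, 0], [-2, 1, 1], [-2, 1, 2]].
Modal coordinates z(0) = V^{-1} x(0): 1·2 + 0·(-2) + 0·(-3) = 2; (-2)·2 + 1·(-2) + 1·(-3) = -9; (-2)·2 + 1·(-2) + 2·(-3) = -12; so z(0) = [2, -9, -12]^T.
x_2(t) = Σ_i (v_i)_2 · z_i(0) · e^{λ_i t} (row 2 of V times the modal terms).
x_2(0.8) = 2·2·e^{-5·0.8} + 2·(-9)·e^{-4·0.8} + (-1)·(-12)·e^{-1·0.8} = 4·0.018316 + (-18)·0.040762 + 12·0.449329 = 4.7315.

4.7315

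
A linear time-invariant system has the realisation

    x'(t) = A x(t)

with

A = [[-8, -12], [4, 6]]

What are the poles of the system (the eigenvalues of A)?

-2, 0

det(sI - A) = s^2 - (tr A)s + det A, with tr A = (-8) + 6 = -2 and det A = (-8)·6 - (-12)·4 = -48 - (-48) = 0.
So p(s) = det(sI - A) = s^2 + 2s.
Factor s^2 + 2s: two numbers with sum -2 and product 0 are 0 and -2, so s^2 + 2s = s(s + 2).
Hence p(s) = s (s + 2), with roots -2, 0.
At least one eigenvalue has non-negative real part, so the system is not asymptotically stable.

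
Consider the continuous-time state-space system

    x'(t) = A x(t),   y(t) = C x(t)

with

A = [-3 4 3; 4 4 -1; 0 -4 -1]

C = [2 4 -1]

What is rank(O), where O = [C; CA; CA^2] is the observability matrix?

3

CA = [[10, 28, 3]]
CA^2 = [[82, 140, -1]]
Observability matrix O = [C; CA; CA^2] = [[2, 4, -1], [10, 28, 3], [82, 140, -1]]
det(O) = 2·(28·(-1) - 3·140) - 4·(10·(-1) - 3·82) + (-1)·(10·140 - 28·82) = 2·(-448) - 4·(-256) + (-1)·(-896) = 1024 ≠ 0, so rank(O) = 3.
rank(O) = 3 = n, so the pair (A, C) is completely observable.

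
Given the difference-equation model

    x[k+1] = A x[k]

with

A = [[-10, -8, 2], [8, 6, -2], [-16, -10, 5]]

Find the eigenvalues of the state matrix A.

-2, 1, 2

det(zI - A) = z^3 - (tr A)z^2 + (M11 + M22 + M33)z - det A, where Mii is the 2×2 principal minor of A obtained by deleting row i and column i.
tr A = (-10) + 6 + 5 = 1; M11 = 6·5 - (-2)·(-10) = 30 - 20 = 10; M22 = (-10)·5 - 2·(-16) = -50 - (-32) = -18; M33 = (-10)·6 - (-8)·8 = -60 - (-64) = 4; sum of minors = -4.
det A = (-10)·(6·5 - (-2)·(-10)) - (-8)·(8·5 - (-2)·(-16)) + 2·(8·(-10) - 6·(-16)) = (-10)·10 - (-8)·8 + 2·16 = -4.
So p(z) = det(zI - A) = z^3 - z^2 - 4z + 4.
Rational-root test: any integer root divides 4. Testing small divisors, z = 1 works: p(1) = 1 + (-1) + (-4) + 4 = 0, so (z - 1) is a factor.
Dividing, p(z) = (z - 1)(z^2 - 4).
Factor z^2 - 4: two numbers with sum 0 and product -4 are 2 and -2, so z^2 - 4 = (z - 2)(z + 2).
Hence p(z) = (z - 2) (z - 1) (z + 2), with roots -2, 1, 2.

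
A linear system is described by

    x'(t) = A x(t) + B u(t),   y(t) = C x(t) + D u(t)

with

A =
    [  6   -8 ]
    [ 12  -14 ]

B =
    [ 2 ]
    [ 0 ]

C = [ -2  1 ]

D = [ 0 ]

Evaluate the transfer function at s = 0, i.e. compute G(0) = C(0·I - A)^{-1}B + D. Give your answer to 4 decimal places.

-2.6667

G(0) = C(-A)^{-1}B + D = -C A^{-1} B + D.
det A = 12, so A^{-1} = (1/12)·adj(A) = [[-7/6, 2/3], [-1, 1/2]]
A^{-1} B = [-7/3, -2]^T
C A^{-1} B = 8/3
G(0) = D - C A^{-1} B = 0 - (8/3) = -8/3 ≈ -2.6667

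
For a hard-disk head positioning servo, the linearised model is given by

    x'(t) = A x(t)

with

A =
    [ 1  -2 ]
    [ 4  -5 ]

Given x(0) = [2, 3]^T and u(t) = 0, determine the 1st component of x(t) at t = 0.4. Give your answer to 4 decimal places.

det(sI - A) = s^2 - (tr A)s + det A, with tr A = 1 + (-5) = -4 and det A = 1·(-5) - (-2)·4 = -5 - (-8) = 3.
So p(s) = det(sI - A) = s^2 + 4s + 3.
Factor s^2 + 4s + 3: two numbers with sum -4 and product 3 are -1 and -3, so s^2 + 4s + 3 = (s + 1)(s + 3).
Hence p(s) = (s + 1) (s + 3), with roots -3, -1.
The eigenvalues -3, -1 are distinct and real, so A is diagonalisable and x(t) = e^{At} x(0) = V diag(e^{λ_i t}) V^{-1} x(0), where the columns of V are the eigenvectors.
λ = -3: A - (-3)I = [[4, -2], [4, -2]]. Row 1 gives 4·v1 + (-2)·v2 = 0, so take v_1 = [-1, -2]^T.
λ = -1: A - (-1)I = [[2, -2], [4, -4]]. Row 1 gives 2·v1 + (-2)·v2 = 0, so take v_2 = [-1, -1]^T.
V = [v_1 v_2] = [[-1, -1], [-2, -1]] has det V = -1, so V^{-1} = adj(V)/det V = [[1, -1], [-2, 1]].
Modal coordinates z(0) = V^{-1} x(0): 1·2 + (-1)·3 = -1; (-2)·2 + 1·3 = -1; so z(0) = [-1, -1]^T.
x_1(t) = Σ_i (v_i)_1 · z_i(0) · e^{λ_i t} (row 1 of V times the modal terms).
x_1(0.4) = (-1)·(-1)·e^{-3·0.4} + (-1)·(-1)·e^{-1·0.4} = 1·0.301194 + 1·0.670320 = 0.9715.

0.9715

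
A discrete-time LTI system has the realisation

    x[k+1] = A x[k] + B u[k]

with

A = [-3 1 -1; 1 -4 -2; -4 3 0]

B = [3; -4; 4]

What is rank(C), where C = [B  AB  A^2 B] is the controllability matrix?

3

AB = [[-17], [11], [-24]]
A^2B = [[86], [-13], [101]]
Controllability matrix C = [B  AB  A^2B] = [[3, -17, 86], [-4, 11, -13], [4, -24, 101]]
det(C) = 3·(11·101 - (-13)·(-24)) - (-17)·((-4)·101 - (-13)·4) + 86·((-4)·(-24) - 11·4) = 3·799 - (-17)·(-352) + 86·52 = 885 ≠ 0, so rank(C) = 3.
rank(C) = 3 = n, so the pair (A, B) is completely controllable.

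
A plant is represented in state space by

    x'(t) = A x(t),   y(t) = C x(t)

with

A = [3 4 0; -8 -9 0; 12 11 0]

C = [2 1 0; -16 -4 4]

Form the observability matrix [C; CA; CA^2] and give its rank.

2

CA = [[-2, -1, 0], [32, 16, 0]]
CA^2 = [[2, 1, 0], [-32, -16, 0]]
Observability matrix O = [C; CA; CA^2] = [[2, 1, 0], [-16, -4, 4], [-2, -1, 0], [32, 16, 0], [2, 1, 0], [-32, -16, 0]]
The columns c1, c2, c3 of O are linearly dependent: c1 - 2·c2 + 2·c3 = 0 (check each entry), so rank(O) ≤ 2.
The 2×2 minor from rows 1, 2, columns 1, 2 is 2·(-4) - 1·(-16) = -8 - (-16) = 8 ≠ 0, so rank(O) = 2.
rank(O) = 2 < n = 3, so the pair (A, C) is not completely observable.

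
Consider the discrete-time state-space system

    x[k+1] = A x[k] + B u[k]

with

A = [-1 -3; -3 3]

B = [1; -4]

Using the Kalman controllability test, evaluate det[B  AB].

29

AB = [[11], [-15]]
Controllability matrix C = [B  AB] = [[1, 11], [-4, -15]]
det(C) = 1·(-15) - 11·(-4) = -15 - (-44) = 29
Since det(C) ≠ 0, rank(C) = 2 and the system is completely controllable.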